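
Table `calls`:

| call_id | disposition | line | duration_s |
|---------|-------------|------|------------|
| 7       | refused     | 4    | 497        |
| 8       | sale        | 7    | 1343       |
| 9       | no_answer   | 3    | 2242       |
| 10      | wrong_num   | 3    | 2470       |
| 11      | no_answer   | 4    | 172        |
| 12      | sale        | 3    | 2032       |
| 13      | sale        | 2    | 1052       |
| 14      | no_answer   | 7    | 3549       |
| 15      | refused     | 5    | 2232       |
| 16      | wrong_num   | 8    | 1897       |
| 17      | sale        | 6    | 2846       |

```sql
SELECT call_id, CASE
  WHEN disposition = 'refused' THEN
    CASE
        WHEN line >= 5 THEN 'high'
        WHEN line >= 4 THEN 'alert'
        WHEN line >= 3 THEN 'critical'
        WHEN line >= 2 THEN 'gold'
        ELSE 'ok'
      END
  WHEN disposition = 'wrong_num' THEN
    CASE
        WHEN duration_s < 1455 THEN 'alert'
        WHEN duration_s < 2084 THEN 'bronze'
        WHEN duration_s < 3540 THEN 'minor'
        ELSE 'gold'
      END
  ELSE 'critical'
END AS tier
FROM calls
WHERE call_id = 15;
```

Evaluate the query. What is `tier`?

high

call_id = 15: disposition=refused, line=5, duration_s=2232.
disposition='refused' → inner[line >= 5] → high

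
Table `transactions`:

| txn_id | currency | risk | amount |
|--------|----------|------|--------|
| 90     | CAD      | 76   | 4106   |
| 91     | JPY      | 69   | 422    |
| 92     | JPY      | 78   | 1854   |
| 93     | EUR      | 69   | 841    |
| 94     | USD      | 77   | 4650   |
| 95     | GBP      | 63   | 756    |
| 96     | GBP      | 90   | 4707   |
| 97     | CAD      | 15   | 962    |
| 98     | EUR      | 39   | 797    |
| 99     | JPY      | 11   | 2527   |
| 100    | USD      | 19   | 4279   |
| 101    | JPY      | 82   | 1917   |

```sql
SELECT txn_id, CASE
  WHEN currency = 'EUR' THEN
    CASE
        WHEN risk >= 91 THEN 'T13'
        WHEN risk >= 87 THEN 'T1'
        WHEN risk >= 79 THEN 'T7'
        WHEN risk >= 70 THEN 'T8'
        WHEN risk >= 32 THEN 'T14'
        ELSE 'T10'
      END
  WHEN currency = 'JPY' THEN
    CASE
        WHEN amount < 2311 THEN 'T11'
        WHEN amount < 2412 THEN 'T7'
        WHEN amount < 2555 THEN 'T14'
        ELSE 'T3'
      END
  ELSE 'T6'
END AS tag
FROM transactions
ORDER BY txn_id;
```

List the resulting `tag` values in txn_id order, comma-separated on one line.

txn_id=90: currency='CAD' → outer ELSE → T6
txn_id=91: currency='JPY' → inner[amount < 2311] → T11
txn_id=92: currency='JPY' → inner[amount < 2311] → T11
txn_id=93: currency='EUR' → inner[risk >= 32] → T14
txn_id=94: currency='USD' → outer ELSE → T6
txn_id=95: currency='GBP' → outer ELSE → T6
txn_id=96: currency='GBP' → outer ELSE → T6
txn_id=97: currency='CAD' → outer ELSE → T6
txn_id=98: currency='EUR' → inner[risk >= 32] → T14
txn_id=99: currency='JPY' → inner[amount < 2555] → T14
txn_id=100: currency='USD' → outer ELSE → T6
txn_id=101: currency='JPY' → inner[amount < 2311] → T11

T6, T11, T11, T14, T6, T6, T6, T6, T14, T14, T6, T11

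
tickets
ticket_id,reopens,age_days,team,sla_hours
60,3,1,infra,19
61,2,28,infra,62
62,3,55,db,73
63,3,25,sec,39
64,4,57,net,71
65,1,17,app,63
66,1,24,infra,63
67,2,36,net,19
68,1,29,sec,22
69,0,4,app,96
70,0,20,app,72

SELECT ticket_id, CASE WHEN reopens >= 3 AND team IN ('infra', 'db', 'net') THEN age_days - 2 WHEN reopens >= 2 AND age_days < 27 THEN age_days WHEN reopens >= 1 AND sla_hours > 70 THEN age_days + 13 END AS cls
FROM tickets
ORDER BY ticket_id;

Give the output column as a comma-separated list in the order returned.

ticket_id=60: reopens >= 3 AND team IN ('infra', 'db', 'net') → -1
ticket_id=61: (no match → NULL) → NULL
ticket_id=62: reopens >= 3 AND team IN ('infra', 'db', 'net') → 53
ticket_id=63: reopens >= 2 AND age_days < 27 → 25
ticket_id=64: reopens >= 3 AND team IN ('infra', 'db', 'net') → 55
ticket_id=65: (no match → NULL) → NULL
ticket_id=66: (no match → NULL) → NULL
ticket_id=67: (no match → NULL) → NULL
ticket_id=68: (no match → NULL) → NULL
ticket_id=69: (no match → NULL) → NULL
ticket_id=70: (no match → NULL) → NULL

-1, NULL, 53, 25, 55, NULL, NULL, NULL, NULL, NULL, NULL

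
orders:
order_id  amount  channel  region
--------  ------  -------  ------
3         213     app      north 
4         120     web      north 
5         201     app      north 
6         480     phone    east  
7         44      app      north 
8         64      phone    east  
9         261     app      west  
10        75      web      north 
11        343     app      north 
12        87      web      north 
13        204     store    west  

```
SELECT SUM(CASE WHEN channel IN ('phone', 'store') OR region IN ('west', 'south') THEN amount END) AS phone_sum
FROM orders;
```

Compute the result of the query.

1009

order_id=3: ✗
order_id=4: ✗
order_id=5: ✗
order_id=6: ✓ → 480
order_id=7: ✗
order_id=8: ✓ → 64
order_id=9: ✓ → 261
order_id=10: ✗
order_id=11: ✗
order_id=12: ✗
order_id=13: ✓ → 204
phone_sum = 480 + 64 + 261 + 204 = 1009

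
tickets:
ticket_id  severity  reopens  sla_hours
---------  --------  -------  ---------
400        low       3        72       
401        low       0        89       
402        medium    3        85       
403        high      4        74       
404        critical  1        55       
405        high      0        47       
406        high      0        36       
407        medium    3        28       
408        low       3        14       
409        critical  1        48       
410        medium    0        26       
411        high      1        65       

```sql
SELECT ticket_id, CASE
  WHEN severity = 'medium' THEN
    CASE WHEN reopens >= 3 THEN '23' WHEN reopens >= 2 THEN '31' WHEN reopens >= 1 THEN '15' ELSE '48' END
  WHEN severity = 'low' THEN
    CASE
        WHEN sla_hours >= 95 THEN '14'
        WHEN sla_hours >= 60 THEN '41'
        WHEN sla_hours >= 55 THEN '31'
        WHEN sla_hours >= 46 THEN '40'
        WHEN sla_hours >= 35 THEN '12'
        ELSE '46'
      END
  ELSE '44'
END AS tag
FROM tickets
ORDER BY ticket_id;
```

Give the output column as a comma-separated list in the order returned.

41, 41, 23, 44, 44, 44, 44, 23, 46, 44, 48, 44

ticket_id=400: severity='low' → inner[sla_hours >= 60] → 41
ticket_id=401: severity='low' → inner[sla_hours >= 60] → 41
ticket_id=402: severity='medium' → inner[reopens >= 3] → 23
ticket_id=403: severity='high' → outer ELSE → 44
ticket_id=404: severity='critical' → outer ELSE → 44
ticket_id=405: severity='high' → outer ELSE → 44
ticket_id=406: severity='high' → outer ELSE → 44
ticket_id=407: severity='medium' → inner[reopens >= 3] → 23
ticket_id=408: severity='low' → inner[ELSE] → 46
ticket_id=409: severity='critical' → outer ELSE → 44
ticket_id=410: severity='medium' → inner[ELSE] → 48
ticket_id=411: severity='high' → outer ELSE → 44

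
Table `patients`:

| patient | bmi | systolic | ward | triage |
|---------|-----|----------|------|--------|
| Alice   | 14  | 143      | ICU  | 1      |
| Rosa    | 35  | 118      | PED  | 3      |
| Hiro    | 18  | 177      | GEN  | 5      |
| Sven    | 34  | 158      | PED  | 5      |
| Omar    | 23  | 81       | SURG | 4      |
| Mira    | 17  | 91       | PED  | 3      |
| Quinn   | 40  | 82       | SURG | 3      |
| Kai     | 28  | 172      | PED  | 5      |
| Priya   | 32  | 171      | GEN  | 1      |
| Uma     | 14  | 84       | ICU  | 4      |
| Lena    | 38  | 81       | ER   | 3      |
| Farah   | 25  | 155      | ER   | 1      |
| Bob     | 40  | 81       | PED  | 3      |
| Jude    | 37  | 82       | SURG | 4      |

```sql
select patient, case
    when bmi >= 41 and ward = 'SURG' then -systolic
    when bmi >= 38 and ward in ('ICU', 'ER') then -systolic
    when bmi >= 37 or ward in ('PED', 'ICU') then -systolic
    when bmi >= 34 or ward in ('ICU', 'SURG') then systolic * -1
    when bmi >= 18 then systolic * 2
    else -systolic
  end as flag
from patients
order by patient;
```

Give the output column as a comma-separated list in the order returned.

-143, -81, 310, 354, -82, -172, -81, -91, -81, 342, -82, -118, -158, -84

patient=Alice: bmi >= 37 or ward in ('PED', 'ICU') → -143
patient=Bob: bmi >= 37 or ward in ('PED', 'ICU') → -81
patient=Farah: bmi >= 18 → 310
patient=Hiro: bmi >= 18 → 354
patient=Jude: bmi >= 37 or ward in ('PED', 'ICU') → -82
patient=Kai: bmi >= 37 or ward in ('PED', 'ICU') → -172
patient=Lena: bmi >= 38 and ward in ('ICU', 'ER') → -81
patient=Mira: bmi >= 37 or ward in ('PED', 'ICU') → -91
patient=Omar: bmi >= 34 or ward in ('ICU', 'SURG') → -81
patient=Priya: bmi >= 18 → 342
patient=Quinn: bmi >= 37 or ward in ('PED', 'ICU') → -82
patient=Rosa: bmi >= 37 or ward in ('PED', 'ICU') → -118
patient=Sven: bmi >= 37 or ward in ('PED', 'ICU') → -158
patient=Uma: bmi >= 37 or ward in ('PED', 'ICU') → -84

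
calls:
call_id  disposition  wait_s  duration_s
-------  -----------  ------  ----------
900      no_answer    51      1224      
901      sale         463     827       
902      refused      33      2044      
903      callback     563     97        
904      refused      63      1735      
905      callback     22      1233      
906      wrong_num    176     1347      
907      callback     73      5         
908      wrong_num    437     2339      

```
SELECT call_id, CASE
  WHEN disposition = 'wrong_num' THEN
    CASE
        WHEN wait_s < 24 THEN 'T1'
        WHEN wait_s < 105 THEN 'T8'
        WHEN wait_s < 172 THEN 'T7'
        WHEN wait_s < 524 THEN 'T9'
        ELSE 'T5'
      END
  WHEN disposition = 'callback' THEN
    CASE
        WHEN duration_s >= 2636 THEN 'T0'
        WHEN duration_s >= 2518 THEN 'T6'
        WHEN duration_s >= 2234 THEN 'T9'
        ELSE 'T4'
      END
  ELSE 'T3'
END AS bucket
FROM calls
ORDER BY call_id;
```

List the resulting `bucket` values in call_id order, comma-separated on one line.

call_id=900: disposition='no_answer' → outer ELSE → T3
call_id=901: disposition='sale' → outer ELSE → T3
call_id=902: disposition='refused' → outer ELSE → T3
call_id=903: disposition='callback' → inner[ELSE] → T4
call_id=904: disposition='refused' → outer ELSE → T3
call_id=905: disposition='callback' → inner[ELSE] → T4
call_id=906: disposition='wrong_num' → inner[wait_s < 524] → T9
call_id=907: disposition='callback' → inner[ELSE] → T4
call_id=908: disposition='wrong_num' → inner[wait_s < 524] → T9

T3, T3, T3, T4, T3, T4, T9, T4, T9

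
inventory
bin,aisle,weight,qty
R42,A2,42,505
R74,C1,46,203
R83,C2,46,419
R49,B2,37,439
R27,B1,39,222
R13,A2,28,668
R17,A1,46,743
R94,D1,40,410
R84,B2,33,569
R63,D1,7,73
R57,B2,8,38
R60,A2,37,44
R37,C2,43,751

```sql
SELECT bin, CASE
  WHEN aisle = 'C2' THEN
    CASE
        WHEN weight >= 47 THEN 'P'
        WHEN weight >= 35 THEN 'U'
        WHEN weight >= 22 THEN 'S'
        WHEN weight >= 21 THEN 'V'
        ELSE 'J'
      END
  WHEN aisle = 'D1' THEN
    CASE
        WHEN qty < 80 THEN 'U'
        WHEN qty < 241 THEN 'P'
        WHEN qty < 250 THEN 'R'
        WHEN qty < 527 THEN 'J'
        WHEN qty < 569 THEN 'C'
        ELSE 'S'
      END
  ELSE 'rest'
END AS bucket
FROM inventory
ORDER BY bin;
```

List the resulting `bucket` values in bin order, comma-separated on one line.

bin=R13: aisle='A2' → outer ELSE → rest
bin=R17: aisle='A1' → outer ELSE → rest
bin=R27: aisle='B1' → outer ELSE → rest
bin=R37: aisle='C2' → inner[weight >= 35] → U
bin=R42: aisle='A2' → outer ELSE → rest
bin=R49: aisle='B2' → outer ELSE → rest
bin=R57: aisle='B2' → outer ELSE → rest
bin=R60: aisle='A2' → outer ELSE → rest
bin=R63: aisle='D1' → inner[qty < 80] → U
bin=R74: aisle='C1' → outer ELSE → rest
bin=R83: aisle='C2' → inner[weight >= 35] → U
bin=R84: aisle='B2' → outer ELSE → rest
bin=R94: aisle='D1' → inner[qty < 527] → J

rest, rest, rest, U, rest, rest, rest, rest, U, rest, U, rest, J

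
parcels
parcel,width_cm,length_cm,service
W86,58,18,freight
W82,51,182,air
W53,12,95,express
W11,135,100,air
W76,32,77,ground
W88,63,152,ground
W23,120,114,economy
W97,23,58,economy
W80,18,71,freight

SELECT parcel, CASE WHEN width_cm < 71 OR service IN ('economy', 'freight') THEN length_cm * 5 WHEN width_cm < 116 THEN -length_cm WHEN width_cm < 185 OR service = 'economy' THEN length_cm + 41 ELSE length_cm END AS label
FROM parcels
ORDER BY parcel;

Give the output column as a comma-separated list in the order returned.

141, 570, 475, 385, 355, 910, 90, 760, 290

parcel=W11: width_cm < 185 OR service = 'economy' → 141
parcel=W23: width_cm < 71 OR service IN ('economy', 'freight') → 570
parcel=W53: width_cm < 71 OR service IN ('economy', 'freight') → 475
parcel=W76: width_cm < 71 OR service IN ('economy', 'freight') → 385
parcel=W80: width_cm < 71 OR service IN ('economy', 'freight') → 355
parcel=W82: width_cm < 71 OR service IN ('economy', 'freight') → 910
parcel=W86: width_cm < 71 OR service IN ('economy', 'freight') → 90
parcel=W88: width_cm < 71 OR service IN ('economy', 'freight') → 760
parcel=W97: width_cm < 71 OR service IN ('economy', 'freight') → 290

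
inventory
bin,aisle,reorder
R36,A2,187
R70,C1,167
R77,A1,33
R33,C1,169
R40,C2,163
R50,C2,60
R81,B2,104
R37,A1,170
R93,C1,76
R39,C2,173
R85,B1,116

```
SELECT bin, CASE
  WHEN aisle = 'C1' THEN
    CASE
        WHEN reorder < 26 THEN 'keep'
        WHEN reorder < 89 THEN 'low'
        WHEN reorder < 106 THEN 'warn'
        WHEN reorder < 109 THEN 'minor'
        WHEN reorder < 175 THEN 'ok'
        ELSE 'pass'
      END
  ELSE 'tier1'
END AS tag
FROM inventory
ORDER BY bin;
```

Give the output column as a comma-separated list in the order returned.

ok, tier1, tier1, tier1, tier1, tier1, ok, tier1, tier1, tier1, low

bin=R33: aisle='C1' → inner[reorder < 175] → ok
bin=R36: aisle='A2' → outer ELSE → tier1
bin=R37: aisle='A1' → outer ELSE → tier1
bin=R39: aisle='C2' → outer ELSE → tier1
bin=R40: aisle='C2' → outer ELSE → tier1
bin=R50: aisle='C2' → outer ELSE → tier1
bin=R70: aisle='C1' → inner[reorder < 175] → ok
bin=R77: aisle='A1' → outer ELSE → tier1
bin=R81: aisle='B2' → outer ELSE → tier1
bin=R85: aisle='B1' → outer ELSE → tier1
bin=R93: aisle='C1' → inner[reorder < 89] → low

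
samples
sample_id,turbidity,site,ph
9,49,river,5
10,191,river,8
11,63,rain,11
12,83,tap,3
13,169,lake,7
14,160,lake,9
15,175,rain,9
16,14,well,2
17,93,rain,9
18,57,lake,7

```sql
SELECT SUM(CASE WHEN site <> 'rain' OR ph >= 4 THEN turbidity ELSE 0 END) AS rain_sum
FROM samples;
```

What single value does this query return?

sample_id=9: ✓ → 49
sample_id=10: ✓ → 191
sample_id=11: ✓ → 63
sample_id=12: ✓ → 83
sample_id=13: ✓ → 169
sample_id=14: ✓ → 160
sample_id=15: ✓ → 175
sample_id=16: ✓ → 14
sample_id=17: ✓ → 93
sample_id=18: ✓ → 57
rain_sum = 49 + 191 + 63 + 83 + 169 + 160 + 175 + 14 + 93 + 57 = 1054

1054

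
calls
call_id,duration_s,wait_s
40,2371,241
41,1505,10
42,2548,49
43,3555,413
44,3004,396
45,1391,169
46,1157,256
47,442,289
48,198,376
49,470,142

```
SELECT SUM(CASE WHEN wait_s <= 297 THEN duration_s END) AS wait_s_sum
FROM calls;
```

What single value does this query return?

9884

call_id=40: ✓ → 2371
call_id=41: ✓ → 1505
call_id=42: ✓ → 2548
call_id=43: ✗
call_id=44: ✗
call_id=45: ✓ → 1391
call_id=46: ✓ → 1157
call_id=47: ✓ → 442
call_id=48: ✗
call_id=49: ✓ → 470
wait_s_sum = 2371 + 1505 + 2548 + 1391 + 1157 + 442 + 470 = 9884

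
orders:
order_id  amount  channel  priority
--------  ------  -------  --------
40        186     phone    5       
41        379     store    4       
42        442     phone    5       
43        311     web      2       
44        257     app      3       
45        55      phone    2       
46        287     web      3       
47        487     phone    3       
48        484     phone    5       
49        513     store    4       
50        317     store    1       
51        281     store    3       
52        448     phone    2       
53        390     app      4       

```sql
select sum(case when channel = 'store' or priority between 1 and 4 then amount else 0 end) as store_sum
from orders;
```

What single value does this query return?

order_id=40: ✗
order_id=41: ✓ → 379
order_id=42: ✗
order_id=43: ✓ → 311
order_id=44: ✓ → 257
order_id=45: ✓ → 55
order_id=46: ✓ → 287
order_id=47: ✓ → 487
order_id=48: ✗
order_id=49: ✓ → 513
order_id=50: ✓ → 317
order_id=51: ✓ → 281
order_id=52: ✓ → 448
order_id=53: ✓ → 390
store_sum = 379 + 311 + 257 + 55 + 287 + 487 + 513 + 317 + 281 + 448 + 390 = 3725

3725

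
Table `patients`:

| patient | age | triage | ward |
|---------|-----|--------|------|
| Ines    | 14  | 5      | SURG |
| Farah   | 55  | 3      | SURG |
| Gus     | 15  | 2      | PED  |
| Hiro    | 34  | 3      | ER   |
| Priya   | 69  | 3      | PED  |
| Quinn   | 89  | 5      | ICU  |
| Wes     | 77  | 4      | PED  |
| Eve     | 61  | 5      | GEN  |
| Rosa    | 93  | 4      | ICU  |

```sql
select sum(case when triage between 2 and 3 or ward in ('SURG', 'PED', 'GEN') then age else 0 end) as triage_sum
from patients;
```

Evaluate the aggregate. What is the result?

patient=Ines: ✓ → 14
patient=Farah: ✓ → 55
patient=Gus: ✓ → 15
patient=Hiro: ✓ → 34
patient=Priya: ✓ → 69
patient=Quinn: ✗
patient=Wes: ✓ → 77
patient=Eve: ✓ → 61
patient=Rosa: ✗
triage_sum = 14 + 55 + 15 + 34 + 69 + 77 + 61 = 325

325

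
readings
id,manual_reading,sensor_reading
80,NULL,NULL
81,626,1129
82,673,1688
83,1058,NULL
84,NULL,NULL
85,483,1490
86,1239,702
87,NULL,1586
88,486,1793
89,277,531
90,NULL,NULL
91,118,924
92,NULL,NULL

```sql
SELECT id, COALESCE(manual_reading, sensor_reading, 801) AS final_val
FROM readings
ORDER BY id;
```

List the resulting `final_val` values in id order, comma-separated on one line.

801, 626, 673, 1058, 801, 483, 1239, 1586, 486, 277, 801, 118, 801

id=80: manual_reading=NULL, sensor_reading=NULL, → literal 801 → 801
id=81: manual_reading=626 → 626
id=82: manual_reading=673 → 673
id=83: manual_reading=1058 → 1058
id=84: manual_reading=NULL, sensor_reading=NULL, → literal 801 → 801
id=85: manual_reading=483 → 483
id=86: manual_reading=1239 → 1239
id=87: manual_reading=NULL, sensor_reading=1586 → 1586
id=88: manual_reading=486 → 486
id=89: manual_reading=277 → 277
id=90: manual_reading=NULL, sensor_reading=NULL, → literal 801 → 801
id=91: manual_reading=118 → 118
id=92: manual_reading=NULL, sensor_reading=NULL, → literal 801 → 801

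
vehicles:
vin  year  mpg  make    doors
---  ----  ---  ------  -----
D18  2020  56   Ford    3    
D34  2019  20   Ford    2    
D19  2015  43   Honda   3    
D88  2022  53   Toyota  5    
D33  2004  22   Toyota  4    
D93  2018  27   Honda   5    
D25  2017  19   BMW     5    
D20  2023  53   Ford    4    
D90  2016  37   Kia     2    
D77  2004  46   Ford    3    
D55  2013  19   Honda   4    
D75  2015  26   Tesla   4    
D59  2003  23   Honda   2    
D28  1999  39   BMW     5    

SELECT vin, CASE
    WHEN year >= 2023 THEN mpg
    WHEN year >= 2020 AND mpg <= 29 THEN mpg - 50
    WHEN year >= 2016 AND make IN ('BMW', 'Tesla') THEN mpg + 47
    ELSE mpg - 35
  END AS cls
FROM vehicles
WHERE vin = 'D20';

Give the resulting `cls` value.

vin = D20: year=2023, mpg=53, make=Ford, doors=4.
year >= 2023 → true → 53

53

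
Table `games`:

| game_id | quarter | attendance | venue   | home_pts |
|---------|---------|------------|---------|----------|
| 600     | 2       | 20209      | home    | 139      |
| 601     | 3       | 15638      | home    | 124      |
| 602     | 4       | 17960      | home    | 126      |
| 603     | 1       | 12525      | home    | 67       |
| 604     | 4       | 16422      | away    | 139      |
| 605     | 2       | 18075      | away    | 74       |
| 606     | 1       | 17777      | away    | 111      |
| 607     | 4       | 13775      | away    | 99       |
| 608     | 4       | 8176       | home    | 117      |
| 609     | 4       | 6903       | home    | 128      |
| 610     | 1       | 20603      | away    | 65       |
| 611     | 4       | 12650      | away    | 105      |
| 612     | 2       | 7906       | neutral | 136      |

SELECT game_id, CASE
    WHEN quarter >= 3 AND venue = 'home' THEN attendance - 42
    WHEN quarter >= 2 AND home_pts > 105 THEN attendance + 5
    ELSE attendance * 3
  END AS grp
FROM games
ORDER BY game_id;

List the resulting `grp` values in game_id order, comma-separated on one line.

game_id=600: quarter >= 2 AND home_pts > 105 → 20214
game_id=601: quarter >= 3 AND venue = 'home' → 15596
game_id=602: quarter >= 3 AND venue = 'home' → 17918
game_id=603: ELSE → 37575
game_id=604: quarter >= 2 AND home_pts > 105 → 16427
game_id=605: ELSE → 54225
game_id=606: ELSE → 53331
game_id=607: ELSE → 41325
game_id=608: quarter >= 3 AND venue = 'home' → 8134
game_id=609: quarter >= 3 AND venue = 'home' → 6861
game_id=610: ELSE → 61809
game_id=611: ELSE → 37950
game_id=612: quarter >= 2 AND home_pts > 105 → 7911

20214, 15596, 17918, 37575, 16427, 54225, 53331, 41325, 8134, 6861, 61809, 37950, 7911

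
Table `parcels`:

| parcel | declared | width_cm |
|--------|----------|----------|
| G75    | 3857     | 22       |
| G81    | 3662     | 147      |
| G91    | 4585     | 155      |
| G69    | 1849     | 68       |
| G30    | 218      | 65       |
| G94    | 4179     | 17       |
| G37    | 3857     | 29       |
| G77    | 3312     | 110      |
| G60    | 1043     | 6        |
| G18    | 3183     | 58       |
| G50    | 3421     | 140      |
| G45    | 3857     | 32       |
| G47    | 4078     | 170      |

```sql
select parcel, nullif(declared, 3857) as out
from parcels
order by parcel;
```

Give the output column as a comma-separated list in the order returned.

parcel=G18: declared=3183 vs 3857: differ → 3183
parcel=G30: declared=218 vs 3857: differ → 218
parcel=G37: declared=3857 vs 3857: equal → NULL
parcel=G45: declared=3857 vs 3857: equal → NULL
parcel=G47: declared=4078 vs 3857: differ → 4078
parcel=G50: declared=3421 vs 3857: differ → 3421
parcel=G60: declared=1043 vs 3857: differ → 1043
parcel=G69: declared=1849 vs 3857: differ → 1849
parcel=G75: declared=3857 vs 3857: equal → NULL
parcel=G77: declared=3312 vs 3857: differ → 3312
parcel=G81: declared=3662 vs 3857: differ → 3662
parcel=G91: declared=4585 vs 3857: differ → 4585
parcel=G94: declared=4179 vs 3857: differ → 4179

3183, 218, NULL, NULL, 4078, 3421, 1043, 1849, NULL, 3312, 3662, 4585, 4179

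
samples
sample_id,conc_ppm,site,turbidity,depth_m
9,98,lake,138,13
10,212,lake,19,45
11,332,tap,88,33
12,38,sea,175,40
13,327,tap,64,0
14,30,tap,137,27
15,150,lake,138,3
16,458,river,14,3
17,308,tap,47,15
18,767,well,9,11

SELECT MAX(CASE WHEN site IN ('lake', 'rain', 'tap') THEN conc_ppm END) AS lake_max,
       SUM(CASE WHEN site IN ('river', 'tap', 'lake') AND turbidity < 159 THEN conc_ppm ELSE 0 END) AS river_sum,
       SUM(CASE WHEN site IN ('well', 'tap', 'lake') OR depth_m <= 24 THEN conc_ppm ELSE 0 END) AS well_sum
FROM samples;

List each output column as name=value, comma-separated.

[lake_max: site IN ('lake', 'rain', 'tap')]
sample_id=9: ✓ → 98
sample_id=10: ✓ → 212
sample_id=11: ✓ → 332
sample_id=12: ✗
sample_id=13: ✓ → 327
sample_id=14: ✓ → 30
sample_id=15: ✓ → 150
sample_id=16: ✗
sample_id=17: ✓ → 308
sample_id=18: ✗
lake_max = MAX(98, 212, 332, 327, 30, 150, 308) = 332
—
[river_sum: site IN ('river', 'tap', 'lake') AND turbidity < 159]
sample_id=9: ✓ → 98
sample_id=10: ✓ → 212
sample_id=11: ✓ → 332
sample_id=12: ✗
sample_id=13: ✓ → 327
sample_id=14: ✓ → 30
sample_id=15: ✓ → 150
sample_id=16: ✓ → 458
sample_id=17: ✓ → 308
sample_id=18: ✗
river_sum = 98 + 212 + 332 + 327 + 30 + 150 + 458 + 308 = 1915
—
[well_sum: site IN ('well', 'tap', 'lake') OR depth_m <= 24]
sample_id=9: ✓ → 98
sample_id=10: ✓ → 212
sample_id=11: ✓ → 332
sample_id=12: ✗
sample_id=13: ✓ → 327
sample_id=14: ✓ → 30
sample_id=15: ✓ → 150
sample_id=16: ✓ → 458
sample_id=17: ✓ → 308
sample_id=18: ✓ → 767
well_sum = 98 + 212 + 332 + 327 + 30 + 150 + 458 + 308 + 767 = 2682

lake_max=332, river_sum=1915, well_sum=2682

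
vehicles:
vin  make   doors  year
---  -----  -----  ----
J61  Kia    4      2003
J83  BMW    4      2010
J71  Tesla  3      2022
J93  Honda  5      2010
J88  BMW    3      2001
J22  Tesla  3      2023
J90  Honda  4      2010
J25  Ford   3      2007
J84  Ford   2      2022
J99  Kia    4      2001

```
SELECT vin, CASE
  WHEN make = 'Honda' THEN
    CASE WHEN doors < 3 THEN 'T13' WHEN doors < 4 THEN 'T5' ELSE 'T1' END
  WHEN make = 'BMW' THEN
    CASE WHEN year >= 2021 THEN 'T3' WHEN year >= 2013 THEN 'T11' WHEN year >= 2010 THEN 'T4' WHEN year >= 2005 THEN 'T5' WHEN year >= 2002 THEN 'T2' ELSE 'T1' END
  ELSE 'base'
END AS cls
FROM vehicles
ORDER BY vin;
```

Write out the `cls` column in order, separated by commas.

base, base, base, base, T4, base, T1, T1, T1, base

vin=J22: make='Tesla' → outer ELSE → base
vin=J25: make='Ford' → outer ELSE → base
vin=J61: make='Kia' → outer ELSE → base
vin=J71: make='Tesla' → outer ELSE → base
vin=J83: make='BMW' → inner[year >= 2010] → T4
vin=J84: make='Ford' → outer ELSE → base
vin=J88: make='BMW' → inner[ELSE] → T1
vin=J90: make='Honda' → inner[ELSE] → T1
vin=J93: make='Honda' → inner[ELSE] → T1
vin=J99: make='Kia' → outer ELSE → base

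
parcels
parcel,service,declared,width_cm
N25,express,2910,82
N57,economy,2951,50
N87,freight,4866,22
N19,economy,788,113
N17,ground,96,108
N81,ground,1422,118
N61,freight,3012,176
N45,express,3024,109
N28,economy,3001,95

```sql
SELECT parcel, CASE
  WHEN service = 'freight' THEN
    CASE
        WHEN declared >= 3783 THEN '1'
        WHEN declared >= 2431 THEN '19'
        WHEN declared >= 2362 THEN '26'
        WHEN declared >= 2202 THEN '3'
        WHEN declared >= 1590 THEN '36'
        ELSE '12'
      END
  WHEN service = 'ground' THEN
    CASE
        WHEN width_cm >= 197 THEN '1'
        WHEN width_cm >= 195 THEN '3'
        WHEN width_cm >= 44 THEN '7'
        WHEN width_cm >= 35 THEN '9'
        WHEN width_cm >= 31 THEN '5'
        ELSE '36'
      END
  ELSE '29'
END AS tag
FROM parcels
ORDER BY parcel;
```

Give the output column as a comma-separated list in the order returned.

parcel=N17: service='ground' → inner[width_cm >= 44] → 7
parcel=N19: service='economy' → outer ELSE → 29
parcel=N25: service='express' → outer ELSE → 29
parcel=N28: service='economy' → outer ELSE → 29
parcel=N45: service='express' → outer ELSE → 29
parcel=N57: service='economy' → outer ELSE → 29
parcel=N61: service='freight' → inner[declared >= 2431] → 19
parcel=N81: service='ground' → inner[width_cm >= 44] → 7
parcel=N87: service='freight' → inner[declared >= 3783] → 1

7, 29, 29, 29, 29, 29, 19, 7, 1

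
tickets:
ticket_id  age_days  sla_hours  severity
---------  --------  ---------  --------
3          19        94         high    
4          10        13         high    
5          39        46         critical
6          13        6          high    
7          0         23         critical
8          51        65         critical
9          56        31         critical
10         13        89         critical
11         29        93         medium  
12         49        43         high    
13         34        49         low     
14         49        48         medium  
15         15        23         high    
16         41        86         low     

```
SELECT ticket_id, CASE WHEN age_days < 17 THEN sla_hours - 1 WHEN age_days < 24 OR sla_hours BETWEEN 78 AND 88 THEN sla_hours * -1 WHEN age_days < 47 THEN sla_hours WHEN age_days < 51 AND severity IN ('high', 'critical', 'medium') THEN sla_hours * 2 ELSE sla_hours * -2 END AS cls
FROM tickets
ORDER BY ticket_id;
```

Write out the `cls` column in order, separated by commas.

-94, 12, 46, 5, 22, -130, -62, 88, 93, 86, 49, 96, 22, -86

ticket_id=3: age_days < 24 OR sla_hours BETWEEN 78 AND 88 → -94
ticket_id=4: age_days < 17 → 12
ticket_id=5: age_days < 47 → 46
ticket_id=6: age_days < 17 → 5
ticket_id=7: age_days < 17 → 22
ticket_id=8: ELSE → -130
ticket_id=9: ELSE → -62
ticket_id=10: age_days < 17 → 88
ticket_id=11: age_days < 47 → 93
ticket_id=12: age_days < 51 AND severity IN ('high', 'critical', 'medium') → 86
ticket_id=13: age_days < 47 → 49
ticket_id=14: age_days < 51 AND severity IN ('high', 'critical', 'medium') → 96
ticket_id=15: age_days < 17 → 22
ticket_id=16: age_days < 24 OR sla_hours BETWEEN 78 AND 88 → -86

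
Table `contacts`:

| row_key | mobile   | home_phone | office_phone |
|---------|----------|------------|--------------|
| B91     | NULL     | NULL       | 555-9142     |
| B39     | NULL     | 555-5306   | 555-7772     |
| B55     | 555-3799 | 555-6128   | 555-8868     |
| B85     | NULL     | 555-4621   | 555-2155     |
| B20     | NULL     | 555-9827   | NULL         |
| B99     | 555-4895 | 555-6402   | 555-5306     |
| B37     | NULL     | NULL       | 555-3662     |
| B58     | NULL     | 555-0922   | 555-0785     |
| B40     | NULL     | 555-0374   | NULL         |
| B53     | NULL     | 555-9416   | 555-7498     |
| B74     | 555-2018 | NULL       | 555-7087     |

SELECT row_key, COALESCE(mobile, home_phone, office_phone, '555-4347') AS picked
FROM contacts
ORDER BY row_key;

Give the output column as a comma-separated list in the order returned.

555-9827, 555-3662, 555-5306, 555-0374, 555-9416, 555-3799, 555-0922, 555-2018, 555-4621, 555-9142, 555-4895

row_key=B20: mobile=NULL, home_phone=555-9827 → 555-9827
row_key=B37: mobile=NULL, home_phone=NULL, office_phone=555-3662 → 555-3662
row_key=B39: mobile=NULL, home_phone=555-5306 → 555-5306
row_key=B40: mobile=NULL, home_phone=555-0374 → 555-0374
row_key=B53: mobile=NULL, home_phone=555-9416 → 555-9416
row_key=B55: mobile=555-3799 → 555-3799
row_key=B58: mobile=NULL, home_phone=555-0922 → 555-0922
row_key=B74: mobile=555-2018 → 555-2018
row_key=B85: mobile=NULL, home_phone=555-4621 → 555-4621
row_key=B91: mobile=NULL, home_phone=NULL, office_phone=555-9142 → 555-9142
row_key=B99: mobile=555-4895 → 555-4895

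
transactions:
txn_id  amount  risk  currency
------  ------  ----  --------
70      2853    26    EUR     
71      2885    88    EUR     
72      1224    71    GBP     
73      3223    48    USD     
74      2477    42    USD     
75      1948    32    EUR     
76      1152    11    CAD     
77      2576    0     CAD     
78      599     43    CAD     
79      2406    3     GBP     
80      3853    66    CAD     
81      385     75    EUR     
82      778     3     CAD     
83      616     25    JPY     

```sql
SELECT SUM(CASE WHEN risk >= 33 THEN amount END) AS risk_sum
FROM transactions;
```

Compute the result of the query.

txn_id=70: ✗
txn_id=71: ✓ → 2885
txn_id=72: ✓ → 1224
txn_id=73: ✓ → 3223
txn_id=74: ✓ → 2477
txn_id=75: ✗
txn_id=76: ✗
txn_id=77: ✗
txn_id=78: ✓ → 599
txn_id=79: ✗
txn_id=80: ✓ → 3853
txn_id=81: ✓ → 385
txn_id=82: ✗
txn_id=83: ✗
risk_sum = 2885 + 1224 + 3223 + 2477 + 599 + 3853 + 385 = 14646

14646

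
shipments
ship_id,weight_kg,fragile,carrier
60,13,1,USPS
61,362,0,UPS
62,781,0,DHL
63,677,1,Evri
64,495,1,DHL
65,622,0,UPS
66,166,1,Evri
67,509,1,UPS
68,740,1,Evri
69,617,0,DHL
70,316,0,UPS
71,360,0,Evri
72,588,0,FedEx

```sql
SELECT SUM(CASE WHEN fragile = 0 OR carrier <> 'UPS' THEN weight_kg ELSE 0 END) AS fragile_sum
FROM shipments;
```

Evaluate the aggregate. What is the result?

ship_id=60: ✓ → 13
ship_id=61: ✓ → 362
ship_id=62: ✓ → 781
ship_id=63: ✓ → 677
ship_id=64: ✓ → 495
ship_id=65: ✓ → 622
ship_id=66: ✓ → 166
ship_id=67: ✗
ship_id=68: ✓ → 740
ship_id=69: ✓ → 617
ship_id=70: ✓ → 316
ship_id=71: ✓ → 360
ship_id=72: ✓ → 588
fragile_sum = 13 + 362 + 781 + 677 + 495 + 622 + 166 + 740 + 617 + 316 + 360 + 588 = 5737

5737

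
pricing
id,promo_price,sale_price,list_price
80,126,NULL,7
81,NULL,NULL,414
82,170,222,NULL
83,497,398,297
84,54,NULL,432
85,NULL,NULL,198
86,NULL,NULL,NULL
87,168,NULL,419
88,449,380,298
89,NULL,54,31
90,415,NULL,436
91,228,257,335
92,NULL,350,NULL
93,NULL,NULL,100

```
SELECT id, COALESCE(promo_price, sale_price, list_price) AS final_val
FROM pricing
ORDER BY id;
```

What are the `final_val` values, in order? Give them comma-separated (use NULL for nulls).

id=80: promo_price=126 → 126
id=81: promo_price=NULL, sale_price=NULL, list_price=414 → 414
id=82: promo_price=170 → 170
id=83: promo_price=497 → 497
id=84: promo_price=54 → 54
id=85: promo_price=NULL, sale_price=NULL, list_price=198 → 198
id=86: promo_price=NULL, sale_price=NULL, list_price=NULL (all NULL) → NULL
id=87: promo_price=168 → 168
id=88: promo_price=449 → 449
id=89: promo_price=NULL, sale_price=54 → 54
id=90: promo_price=415 → 415
id=91: promo_price=228 → 228
id=92: promo_price=NULL, sale_price=350 → 350
id=93: promo_price=NULL, sale_price=NULL, list_price=100 → 100

126, 414, 170, 497, 54, 198, NULL, 168, 449, 54, 415, 228, 350, 100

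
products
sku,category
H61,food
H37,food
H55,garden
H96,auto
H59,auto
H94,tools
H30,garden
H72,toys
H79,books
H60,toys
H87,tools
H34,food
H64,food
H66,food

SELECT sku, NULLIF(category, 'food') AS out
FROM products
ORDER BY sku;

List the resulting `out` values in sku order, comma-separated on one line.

garden, NULL, NULL, garden, auto, toys, NULL, NULL, NULL, toys, books, tools, tools, auto

sku=H30: category=garden vs food: differ → garden
sku=H34: category=food vs food: equal → NULL
sku=H37: category=food vs food: equal → NULL
sku=H55: category=garden vs food: differ → garden
sku=H59: category=auto vs food: differ → auto
sku=H60: category=toys vs food: differ → toys
sku=H61: category=food vs food: equal → NULL
sku=H64: category=food vs food: equal → NULL
sku=H66: category=food vs food: equal → NULL
sku=H72: category=toys vs food: differ → toys
sku=H79: category=books vs food: differ → books
sku=H87: category=tools vs food: differ → tools
sku=H94: category=tools vs food: differ → tools
sku=H96: category=auto vs food: differ → auto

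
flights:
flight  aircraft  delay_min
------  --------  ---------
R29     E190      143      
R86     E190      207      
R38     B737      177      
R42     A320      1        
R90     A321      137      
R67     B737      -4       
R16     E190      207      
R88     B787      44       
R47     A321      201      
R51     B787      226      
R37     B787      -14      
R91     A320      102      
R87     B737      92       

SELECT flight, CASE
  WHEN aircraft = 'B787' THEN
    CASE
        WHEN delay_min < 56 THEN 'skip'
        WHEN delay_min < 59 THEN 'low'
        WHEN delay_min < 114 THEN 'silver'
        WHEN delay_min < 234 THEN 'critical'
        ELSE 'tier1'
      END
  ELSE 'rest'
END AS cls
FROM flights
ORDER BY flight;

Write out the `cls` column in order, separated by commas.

flight=R16: aircraft='E190' → outer ELSE → rest
flight=R29: aircraft='E190' → outer ELSE → rest
flight=R37: aircraft='B787' → inner[delay_min < 56] → skip
flight=R38: aircraft='B737' → outer ELSE → rest
flight=R42: aircraft='A320' → outer ELSE → rest
flight=R47: aircraft='A321' → outer ELSE → rest
flight=R51: aircraft='B787' → inner[delay_min < 234] → critical
flight=R67: aircraft='B737' → outer ELSE → rest
flight=R86: aircraft='E190' → outer ELSE → rest
flight=R87: aircraft='B737' → outer ELSE → rest
flight=R88: aircraft='B787' → inner[delay_min < 56] → skip
flight=R90: aircraft='A321' → outer ELSE → rest
flight=R91: aircraft='A320' → outer ELSE → rest

rest, rest, skip, rest, rest, rest, critical, rest, rest, rest, skip, rest, rest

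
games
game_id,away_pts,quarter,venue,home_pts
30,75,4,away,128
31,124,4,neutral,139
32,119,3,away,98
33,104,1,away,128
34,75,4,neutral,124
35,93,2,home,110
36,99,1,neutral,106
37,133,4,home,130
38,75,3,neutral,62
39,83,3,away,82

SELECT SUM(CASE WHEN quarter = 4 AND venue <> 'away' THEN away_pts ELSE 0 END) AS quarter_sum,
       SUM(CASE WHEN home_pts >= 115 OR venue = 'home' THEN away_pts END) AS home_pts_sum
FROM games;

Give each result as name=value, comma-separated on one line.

[quarter_sum: quarter = 4 AND venue <> 'away']
game_id=30: ✗
game_id=31: ✓ → 124
game_id=32: ✗
game_id=33: ✗
game_id=34: ✓ → 75
game_id=35: ✗
game_id=36: ✗
game_id=37: ✓ → 133
game_id=38: ✗
game_id=39: ✗
quarter_sum = 124 + 75 + 133 = 332
—
[home_pts_sum: home_pts >= 115 OR venue = 'home']
game_id=30: ✓ → 75
game_id=31: ✓ → 124
game_id=32: ✗
game_id=33: ✓ → 104
game_id=34: ✓ → 75
game_id=35: ✓ → 93
game_id=36: ✗
game_id=37: ✓ → 133
game_id=38: ✗
game_id=39: ✗
home_pts_sum = 75 + 124 + 104 + 75 + 93 + 133 = 604

quarter_sum=332, home_pts_sum=604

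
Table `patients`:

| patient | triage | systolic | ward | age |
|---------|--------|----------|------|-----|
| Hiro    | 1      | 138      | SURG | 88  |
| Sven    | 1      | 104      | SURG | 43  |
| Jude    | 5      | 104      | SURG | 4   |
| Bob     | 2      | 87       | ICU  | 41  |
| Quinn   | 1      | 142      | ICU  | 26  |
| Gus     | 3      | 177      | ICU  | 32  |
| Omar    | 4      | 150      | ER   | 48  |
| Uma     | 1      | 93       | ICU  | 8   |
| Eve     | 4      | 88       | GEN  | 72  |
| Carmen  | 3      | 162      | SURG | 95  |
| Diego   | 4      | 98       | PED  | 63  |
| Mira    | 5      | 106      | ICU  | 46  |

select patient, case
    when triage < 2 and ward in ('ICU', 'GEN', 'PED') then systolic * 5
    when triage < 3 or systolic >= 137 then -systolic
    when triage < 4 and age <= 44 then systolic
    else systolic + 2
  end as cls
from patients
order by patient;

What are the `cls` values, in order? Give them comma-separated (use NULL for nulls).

patient=Bob: triage < 3 or systolic >= 137 → -87
patient=Carmen: triage < 3 or systolic >= 137 → -162
patient=Diego: ELSE → 100
patient=Eve: ELSE → 90
patient=Gus: triage < 3 or systolic >= 137 → -177
patient=Hiro: triage < 3 or systolic >= 137 → -138
patient=Jude: ELSE → 106
patient=Mira: ELSE → 108
patient=Omar: triage < 3 or systolic >= 137 → -150
patient=Quinn: triage < 2 and ward in ('ICU', 'GEN', 'PED') → 710
patient=Sven: triage < 3 or systolic >= 137 → -104
patient=Uma: triage < 2 and ward in ('ICU', 'GEN', 'PED') → 465

-87, -162, 100, 90, -177, -138, 106, 108, -150, 710, -104, 465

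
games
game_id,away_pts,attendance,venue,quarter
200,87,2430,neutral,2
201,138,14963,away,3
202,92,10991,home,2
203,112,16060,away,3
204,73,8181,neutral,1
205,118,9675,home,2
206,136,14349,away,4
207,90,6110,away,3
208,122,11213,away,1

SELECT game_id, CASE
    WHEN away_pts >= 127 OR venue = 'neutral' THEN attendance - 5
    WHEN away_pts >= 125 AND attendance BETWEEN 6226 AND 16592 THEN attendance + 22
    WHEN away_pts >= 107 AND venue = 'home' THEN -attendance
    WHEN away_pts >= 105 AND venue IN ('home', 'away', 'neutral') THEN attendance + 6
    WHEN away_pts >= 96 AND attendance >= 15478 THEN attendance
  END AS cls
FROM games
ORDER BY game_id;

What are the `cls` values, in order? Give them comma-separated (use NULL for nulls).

2425, 14958, NULL, 16066, 8176, -9675, 14344, NULL, 11219

game_id=200: away_pts >= 127 OR venue = 'neutral' → 2425
game_id=201: away_pts >= 127 OR venue = 'neutral' → 14958
game_id=202: (no match → NULL) → NULL
game_id=203: away_pts >= 105 AND venue IN ('home', 'away', 'neutral') → 16066
game_id=204: away_pts >= 127 OR venue = 'neutral' → 8176
game_id=205: away_pts >= 107 AND venue = 'home' → -9675
game_id=206: away_pts >= 127 OR venue = 'neutral' → 14344
game_id=207: (no match → NULL) → NULL
game_id=208: away_pts >= 105 AND venue IN ('home', 'away', 'neutral') → 11219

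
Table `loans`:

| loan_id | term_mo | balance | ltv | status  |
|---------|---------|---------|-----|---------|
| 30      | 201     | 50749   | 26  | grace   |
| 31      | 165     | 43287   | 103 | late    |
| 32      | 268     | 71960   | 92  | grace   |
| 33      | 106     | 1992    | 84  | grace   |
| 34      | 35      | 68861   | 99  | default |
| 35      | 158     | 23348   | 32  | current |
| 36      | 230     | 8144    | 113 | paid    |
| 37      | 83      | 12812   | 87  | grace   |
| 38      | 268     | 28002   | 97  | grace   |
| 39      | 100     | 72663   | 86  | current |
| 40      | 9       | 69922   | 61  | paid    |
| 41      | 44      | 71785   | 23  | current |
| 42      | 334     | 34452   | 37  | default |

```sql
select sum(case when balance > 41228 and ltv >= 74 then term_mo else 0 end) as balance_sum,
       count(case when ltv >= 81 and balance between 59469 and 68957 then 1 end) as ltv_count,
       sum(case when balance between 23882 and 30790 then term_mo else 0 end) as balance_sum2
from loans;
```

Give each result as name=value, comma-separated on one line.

[balance_sum: balance > 41228 and ltv >= 74]
loan_id=30: ✗
loan_id=31: ✓ → 165
loan_id=32: ✓ → 268
loan_id=33: ✗
loan_id=34: ✓ → 35
loan_id=35: ✗
loan_id=36: ✗
loan_id=37: ✗
loan_id=38: ✗
loan_id=39: ✓ → 100
loan_id=40: ✗
loan_id=41: ✗
loan_id=42: ✗
balance_sum = 165 + 268 + 35 + 100 = 568
—
[ltv_count: ltv >= 81 and balance between 59469 and 68957]
loan_id=30: ✗
loan_id=31: ✗
loan_id=32: ✗
loan_id=33: ✗
loan_id=34: ✓ → 1
loan_id=35: ✗
loan_id=36: ✗
loan_id=37: ✗
loan_id=38: ✗
loan_id=39: ✗
loan_id=40: ✗
loan_id=41: ✗
loan_id=42: ✗
ltv_count = COUNT(1) = 1
—
[balance_sum2: balance between 23882 and 30790]
loan_id=30: ✗
loan_id=31: ✗
loan_id=32: ✗
loan_id=33: ✗
loan_id=34: ✗
loan_id=35: ✗
loan_id=36: ✗
loan_id=37: ✗
loan_id=38: ✓ → 268
loan_id=39: ✗
loan_id=40: ✗
loan_id=41: ✗
loan_id=42: ✗
balance_sum2 = 268

balance_sum=568, ltv_count=1, balance_sum2=268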